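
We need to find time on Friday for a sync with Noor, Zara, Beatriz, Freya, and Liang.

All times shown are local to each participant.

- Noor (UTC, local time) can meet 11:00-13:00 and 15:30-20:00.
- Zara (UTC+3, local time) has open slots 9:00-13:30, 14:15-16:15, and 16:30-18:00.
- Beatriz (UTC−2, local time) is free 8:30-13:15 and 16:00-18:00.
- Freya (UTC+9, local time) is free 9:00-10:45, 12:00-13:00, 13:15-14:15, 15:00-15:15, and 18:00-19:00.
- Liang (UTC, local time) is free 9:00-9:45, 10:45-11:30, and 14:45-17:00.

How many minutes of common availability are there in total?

Noor → UTC: 11:00–13:00, 15:30–20:00.
Zara → UTC: 06:00–10:30, 11:15–13:15, 13:30–15:00.
Beatriz → UTC: 10:30–15:15, 18:00–20:00.
Freya → UTC: 00:00–01:45, 03:00–04:00, 04:15–05:15, 06:00–06:15, 09:00–10:00.
Liang → UTC: 09:00–09:45, 10:45–11:30, 14:45–17:00.
Noor ∩ Zara: 11:15–13:00.
Noor ∩ Zara ∩ Beatriz: 11:15–13:00.
Noor ∩ Zara ∩ Beatriz ∩ Freya: (none).
Noor ∩ Zara ∩ Beatriz ∩ Freya ∩ Liang: (none).
Total common minutes: 0.

0 minutes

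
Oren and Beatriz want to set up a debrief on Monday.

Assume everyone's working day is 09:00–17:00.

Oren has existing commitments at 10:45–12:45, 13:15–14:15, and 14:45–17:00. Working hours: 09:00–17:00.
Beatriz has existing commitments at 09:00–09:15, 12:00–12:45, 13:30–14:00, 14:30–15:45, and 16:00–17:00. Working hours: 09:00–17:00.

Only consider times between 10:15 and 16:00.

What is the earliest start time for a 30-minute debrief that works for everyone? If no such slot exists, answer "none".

Oren free within 09:00–17:00: 09:00–10:45, 12:45–13:15, 14:15–14:45.
Beatriz free within 09:00–17:00: 09:15–12:00, 12:45–13:30, 14:00–14:30, 15:45–16:00.
Oren ∩ Beatriz: 09:15–10:45, 12:45–13:15, 14:15–14:30.
Restricted to 10:15–16:00: 10:15–10:45, 12:45–13:15, 14:15–14:30.
Windows ≥ 30 min: 10:15–10:45, 12:45–13:15.
Earliest such window starts at 10:15.

10:15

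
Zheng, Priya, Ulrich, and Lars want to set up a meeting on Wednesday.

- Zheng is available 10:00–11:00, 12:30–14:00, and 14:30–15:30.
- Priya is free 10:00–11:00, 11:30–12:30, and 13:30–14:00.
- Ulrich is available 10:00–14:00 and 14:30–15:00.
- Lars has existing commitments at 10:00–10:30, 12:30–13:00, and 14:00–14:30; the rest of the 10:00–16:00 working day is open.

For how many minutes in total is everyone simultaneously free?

Lars free within 10:00–16:00: 10:30–12:30, 13:00–14:00, 14:30–16:00.
Zheng ∩ Priya: 10:00–11:00, 13:30–14:00.
Zheng ∩ Priya ∩ Ulrich: 10:00–11:00, 13:30–14:00.
Zheng ∩ Priya ∩ Ulrich ∩ Lars: 10:30–11:00, 13:30–14:00.
Total common minutes: 30 + 30 = 60.

60 minutes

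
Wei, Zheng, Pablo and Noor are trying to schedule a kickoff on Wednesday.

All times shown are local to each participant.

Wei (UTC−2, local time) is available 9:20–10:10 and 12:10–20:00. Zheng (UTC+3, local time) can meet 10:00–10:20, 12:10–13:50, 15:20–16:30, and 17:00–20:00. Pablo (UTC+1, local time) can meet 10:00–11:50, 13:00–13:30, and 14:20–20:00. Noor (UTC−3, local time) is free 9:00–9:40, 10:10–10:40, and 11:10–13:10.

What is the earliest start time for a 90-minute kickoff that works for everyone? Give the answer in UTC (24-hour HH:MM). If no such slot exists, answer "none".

14:10

Wei → UTC: 11:20–12:10, 14:10–22:00.
Zheng → UTC: 07:00–07:20, 09:10–10:50, 12:20–13:30, 14:00–17:00.
Pablo → UTC: 09:00–10:50, 12:00–12:30, 13:20–19:00.
Noor → UTC: 12:00–12:40, 13:10–13:40, 14:10–16:10.
Wei ∩ Zheng: 14:10–17:00.
Wei ∩ Zheng ∩ Pablo: 14:10–17:00.
Wei ∩ Zheng ∩ Pablo ∩ Noor: 14:10–16:10.
Windows ≥ 90 min: 14:10–16:10.
Earliest such window starts at 14:10.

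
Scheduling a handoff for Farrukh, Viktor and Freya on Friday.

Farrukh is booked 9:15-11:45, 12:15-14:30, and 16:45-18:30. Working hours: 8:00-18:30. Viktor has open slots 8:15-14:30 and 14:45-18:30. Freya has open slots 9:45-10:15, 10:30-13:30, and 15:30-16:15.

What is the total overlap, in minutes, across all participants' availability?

Farrukh free within 08:00–18:30: 08:00–09:15, 11:45–12:15, 14:30–16:45.
Farrukh ∩ Viktor: 08:15–09:15, 11:45–12:15, 14:45–16:45.
Farrukh ∩ Viktor ∩ Freya: 11:45–12:15, 15:30–16:15.
Total common minutes: 30 + 45 = 75.

75 minutes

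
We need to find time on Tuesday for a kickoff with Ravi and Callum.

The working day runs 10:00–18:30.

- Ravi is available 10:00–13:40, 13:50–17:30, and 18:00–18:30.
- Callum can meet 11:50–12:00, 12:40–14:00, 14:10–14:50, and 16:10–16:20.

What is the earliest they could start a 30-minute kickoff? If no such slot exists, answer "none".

12:40

Ravi ∩ Callum: 11:50–12:00, 12:40–13:40, 13:50–14:00, 14:10–14:50, 16:10–16:20.
Windows ≥ 30 min: 12:40–13:40, 14:10–14:50.
Earliest such window starts at 12:40.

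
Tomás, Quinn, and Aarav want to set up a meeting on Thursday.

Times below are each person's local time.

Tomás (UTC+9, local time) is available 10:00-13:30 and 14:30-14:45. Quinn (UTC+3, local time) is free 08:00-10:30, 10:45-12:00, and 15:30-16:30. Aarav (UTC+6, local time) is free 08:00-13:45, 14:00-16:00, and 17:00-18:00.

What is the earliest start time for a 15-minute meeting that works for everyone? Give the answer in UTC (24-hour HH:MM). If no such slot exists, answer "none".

Tomás → UTC: 01:00–04:30, 05:30–05:45.
Quinn → UTC: 05:00–07:30, 07:45–09:00, 12:30–13:30.
Aarav → UTC: 02:00–07:45, 08:00–10:00, 11:00–12:00.
Tomás ∩ Quinn: 05:30–05:45.
Tomás ∩ Quinn ∩ Aarav: 05:30–05:45.
Windows ≥ 15 min: 05:30–05:45.
Earliest such window starts at 05:30.

05:30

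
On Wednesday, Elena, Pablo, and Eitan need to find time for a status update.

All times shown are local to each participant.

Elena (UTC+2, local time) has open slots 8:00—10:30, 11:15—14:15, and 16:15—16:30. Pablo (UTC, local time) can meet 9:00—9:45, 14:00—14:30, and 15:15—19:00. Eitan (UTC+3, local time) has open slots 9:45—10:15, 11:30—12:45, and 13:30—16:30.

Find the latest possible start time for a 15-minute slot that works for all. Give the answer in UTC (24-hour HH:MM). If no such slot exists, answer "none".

Elena → UTC: 06:00–08:30, 09:15–12:15, 14:15–14:30.
Pablo → UTC: 09:00–09:45, 14:00–14:30, 15:15–19:00.
Eitan → UTC: 06:45–07:15, 08:30–09:45, 10:30–13:30.
Elena ∩ Pablo: 09:15–09:45, 14:15–14:30.
Elena ∩ Pablo ∩ Eitan: 09:15–09:45.
Windows ≥ 15 min: 09:15–09:45.
Latest start in the last window 09:15–09:45 is 09:45 − 15 min = 09:30.

09:30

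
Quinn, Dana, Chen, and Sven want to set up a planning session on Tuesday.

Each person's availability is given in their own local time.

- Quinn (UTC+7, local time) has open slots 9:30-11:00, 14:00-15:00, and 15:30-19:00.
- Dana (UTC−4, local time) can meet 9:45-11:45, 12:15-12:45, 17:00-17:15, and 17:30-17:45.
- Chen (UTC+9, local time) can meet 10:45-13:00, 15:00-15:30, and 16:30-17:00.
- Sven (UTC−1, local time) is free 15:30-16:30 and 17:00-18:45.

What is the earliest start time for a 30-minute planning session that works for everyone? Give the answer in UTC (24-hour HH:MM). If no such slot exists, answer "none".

none

Quinn → UTC: 02:30–04:00, 07:00–08:00, 08:30–12:00.
Dana → UTC: 13:45–15:45, 16:15–16:45, 21:00–21:15, 21:30–21:45.
Chen → UTC: 01:45–04:00, 06:00–06:30, 07:30–08:00.
Sven → UTC: 16:30–17:30, 18:00–19:45.
Quinn ∩ Dana: (none).
Quinn ∩ Dana ∩ Chen: (none).
Quinn ∩ Dana ∩ Chen ∩ Sven: (none).
Windows ≥ 30 min: (none).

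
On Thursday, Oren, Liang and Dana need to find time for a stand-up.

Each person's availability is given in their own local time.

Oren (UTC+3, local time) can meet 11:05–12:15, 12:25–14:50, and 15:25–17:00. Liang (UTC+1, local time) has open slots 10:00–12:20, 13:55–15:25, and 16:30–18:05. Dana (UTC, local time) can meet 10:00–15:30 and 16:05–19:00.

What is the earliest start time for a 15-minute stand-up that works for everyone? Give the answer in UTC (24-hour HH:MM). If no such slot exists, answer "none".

10:00

Oren → UTC: 08:05–09:15, 09:25–11:50, 12:25–14:00.
Liang → UTC: 09:00–11:20, 12:55–14:25, 15:30–17:05.
Dana → UTC: 10:00–15:30, 16:05–19:00.
Oren ∩ Liang: 09:00–09:15, 09:25–11:20, 12:55–14:00.
Oren ∩ Liang ∩ Dana: 10:00–11:20, 12:55–14:00.
Windows ≥ 15 min: 10:00–11:20, 12:55–14:00.
Earliest such window starts at 10:00.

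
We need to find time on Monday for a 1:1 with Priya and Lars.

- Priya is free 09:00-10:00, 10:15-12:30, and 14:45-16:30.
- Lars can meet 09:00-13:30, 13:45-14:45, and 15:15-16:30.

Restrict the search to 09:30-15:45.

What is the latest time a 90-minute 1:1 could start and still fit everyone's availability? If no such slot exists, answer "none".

Priya ∩ Lars: 09:00–10:00, 10:15–12:30, 15:15–16:30.
Restricted to 09:30–15:45: 09:30–10:00, 10:15–12:30, 15:15–15:45.
Windows ≥ 90 min: 10:15–12:30.
Latest start in the last window 10:15–12:30 is 12:30 − 90 min = 11:00.

11:00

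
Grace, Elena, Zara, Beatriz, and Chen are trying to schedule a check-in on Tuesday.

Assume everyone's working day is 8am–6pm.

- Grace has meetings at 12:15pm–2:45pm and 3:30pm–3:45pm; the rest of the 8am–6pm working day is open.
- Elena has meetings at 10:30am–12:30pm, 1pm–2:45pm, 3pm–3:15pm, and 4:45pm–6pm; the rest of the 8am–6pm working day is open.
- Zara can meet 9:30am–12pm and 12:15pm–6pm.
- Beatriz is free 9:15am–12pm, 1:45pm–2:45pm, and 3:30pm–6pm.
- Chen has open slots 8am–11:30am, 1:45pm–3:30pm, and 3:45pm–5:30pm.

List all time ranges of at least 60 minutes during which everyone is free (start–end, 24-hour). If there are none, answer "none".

Grace free within 08:00–18:00: 08:00–12:15, 14:45–15:30, 15:45–18:00.
Elena free within 08:00–18:00: 08:00–10:30, 12:30–13:00, 14:45–15:00, 15:15–16:45.
Grace ∩ Elena: 08:00–10:30, 14:45–15:00, 15:15–15:30, 15:45–16:45.
Grace ∩ Elena ∩ Zara: 09:30–10:30, 14:45–15:00, 15:15–15:30, 15:45–16:45.
Grace ∩ Elena ∩ Zara ∩ Beatriz: 09:30–10:30, 15:45–16:45.
Grace ∩ Elena ∩ Zara ∩ Beatriz ∩ Chen: 09:30–10:30, 15:45–16:45.
Windows ≥ 60 min: 09:30–10:30, 15:45–16:45.

09:30–10:30, 15:45–16:45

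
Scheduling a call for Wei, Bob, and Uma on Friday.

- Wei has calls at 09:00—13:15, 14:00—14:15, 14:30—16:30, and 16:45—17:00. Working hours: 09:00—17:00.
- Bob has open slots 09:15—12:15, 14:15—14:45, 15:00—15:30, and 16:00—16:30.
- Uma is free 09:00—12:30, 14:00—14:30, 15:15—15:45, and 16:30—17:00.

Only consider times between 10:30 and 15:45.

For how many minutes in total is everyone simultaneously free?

15 minutes

Wei free within 09:00–17:00: 13:15–14:00, 14:15–14:30, 16:30–16:45.
Wei ∩ Bob: 14:15–14:30.
Wei ∩ Bob ∩ Uma: 14:15–14:30.
Restricted to 10:30–15:45: 14:15–14:30.
Total common minutes: 15.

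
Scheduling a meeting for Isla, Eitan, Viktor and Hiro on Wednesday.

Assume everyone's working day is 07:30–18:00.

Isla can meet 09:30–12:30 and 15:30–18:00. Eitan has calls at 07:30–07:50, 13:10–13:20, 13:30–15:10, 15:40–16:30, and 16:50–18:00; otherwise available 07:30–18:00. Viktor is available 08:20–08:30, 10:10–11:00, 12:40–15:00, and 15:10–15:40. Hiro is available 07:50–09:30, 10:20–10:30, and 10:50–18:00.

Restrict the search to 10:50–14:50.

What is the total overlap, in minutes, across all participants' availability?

10 minutes

Eitan free within 07:30–18:00: 07:50–13:10, 13:20–13:30, 15:10–15:40, 16:30–16:50.
Isla ∩ Eitan: 09:30–12:30, 15:30–15:40, 16:30–16:50.
Isla ∩ Eitan ∩ Viktor: 10:10–11:00, 15:30–15:40.
Isla ∩ Eitan ∩ Viktor ∩ Hiro: 10:20–10:30, 10:50–11:00, 15:30–15:40.
Restricted to 10:50–14:50: 10:50–11:00.
Total common minutes: 10.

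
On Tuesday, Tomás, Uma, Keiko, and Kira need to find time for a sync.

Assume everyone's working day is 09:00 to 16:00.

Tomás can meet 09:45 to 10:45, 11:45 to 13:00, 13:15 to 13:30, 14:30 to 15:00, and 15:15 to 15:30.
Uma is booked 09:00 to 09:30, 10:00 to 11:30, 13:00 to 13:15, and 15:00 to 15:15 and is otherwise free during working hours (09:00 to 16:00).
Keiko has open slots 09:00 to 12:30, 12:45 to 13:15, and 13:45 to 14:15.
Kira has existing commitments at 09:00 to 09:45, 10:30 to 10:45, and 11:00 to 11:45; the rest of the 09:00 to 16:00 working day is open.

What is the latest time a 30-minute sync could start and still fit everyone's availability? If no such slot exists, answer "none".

12:00

Uma free within 09:00–16:00: 09:30–10:00, 11:30–13:00, 13:15–15:00, 15:15–16:00.
Kira free within 09:00–16:00: 09:45–10:30, 10:45–11:00, 11:45–16:00.
Tomás ∩ Uma: 09:45–10:00, 11:45–13:00, 13:15–13:30, 14:30–15:00, 15:15–15:30.
Tomás ∩ Uma ∩ Keiko: 09:45–10:00, 11:45–12:30, 12:45–13:00.
Tomás ∩ Uma ∩ Keiko ∩ Kira: 09:45–10:00, 11:45–12:30, 12:45–13:00.
Windows ≥ 30 min: 11:45–12:30.
Latest start in the last window 11:45–12:30 is 12:30 − 30 min = 12:00.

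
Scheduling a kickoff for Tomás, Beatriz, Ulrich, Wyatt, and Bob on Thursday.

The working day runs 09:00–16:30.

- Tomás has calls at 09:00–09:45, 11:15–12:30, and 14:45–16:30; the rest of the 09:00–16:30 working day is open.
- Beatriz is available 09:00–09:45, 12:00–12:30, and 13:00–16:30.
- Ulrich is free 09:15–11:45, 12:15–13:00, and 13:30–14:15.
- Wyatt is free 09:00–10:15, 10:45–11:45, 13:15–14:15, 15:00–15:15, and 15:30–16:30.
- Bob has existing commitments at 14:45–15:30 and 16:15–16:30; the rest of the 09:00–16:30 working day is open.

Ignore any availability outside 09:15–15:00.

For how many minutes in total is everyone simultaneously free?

45 minutes

Tomás free within 09:00–16:30: 09:45–11:15, 12:30–14:45.
Bob free within 09:00–16:30: 09:00–14:45, 15:30–16:15.
Tomás ∩ Beatriz: 13:00–14:45.
Tomás ∩ Beatriz ∩ Ulrich: 13:30–14:15.
Tomás ∩ Beatriz ∩ Ulrich ∩ Wyatt: 13:30–14:15.
Tomás ∩ Beatriz ∩ Ulrich ∩ Wyatt ∩ Bob: 13:30–14:15.
Restricted to 09:15–15:00: 13:30–14:15.
Total common minutes: 45.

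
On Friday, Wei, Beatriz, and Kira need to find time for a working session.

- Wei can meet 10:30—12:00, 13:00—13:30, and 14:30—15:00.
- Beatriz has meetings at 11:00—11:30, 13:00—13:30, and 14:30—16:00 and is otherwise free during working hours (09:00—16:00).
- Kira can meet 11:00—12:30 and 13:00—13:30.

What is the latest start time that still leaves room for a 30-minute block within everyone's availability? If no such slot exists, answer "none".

11:30

Beatriz free within 09:00–16:00: 09:00–11:00, 11:30–13:00, 13:30–14:30.
Wei ∩ Beatriz: 10:30–11:00, 11:30–12:00.
Wei ∩ Beatriz ∩ Kira: 11:30–12:00.
Windows ≥ 30 min: 11:30–12:00.
Latest start in the last window 11:30–12:00 is 12:00 − 30 min = 11:30.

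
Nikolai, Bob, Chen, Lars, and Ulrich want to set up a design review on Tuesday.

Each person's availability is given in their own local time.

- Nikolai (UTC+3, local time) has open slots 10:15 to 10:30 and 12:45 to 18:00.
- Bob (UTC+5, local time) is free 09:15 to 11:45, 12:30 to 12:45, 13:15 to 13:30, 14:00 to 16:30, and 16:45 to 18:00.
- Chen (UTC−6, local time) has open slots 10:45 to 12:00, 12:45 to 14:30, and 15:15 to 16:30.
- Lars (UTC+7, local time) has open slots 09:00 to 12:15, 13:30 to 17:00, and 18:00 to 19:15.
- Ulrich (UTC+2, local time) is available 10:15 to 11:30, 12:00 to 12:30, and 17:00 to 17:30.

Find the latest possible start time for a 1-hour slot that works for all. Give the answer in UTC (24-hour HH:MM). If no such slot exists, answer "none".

none

Nikolai → UTC: 07:15–07:30, 09:45–15:00.
Bob → UTC: 04:15–06:45, 07:30–07:45, 08:15–08:30, 09:00–11:30, 11:45–13:00.
Chen → UTC: 16:45–18:00, 18:45–20:30, 21:15–22:30.
Lars → UTC: 02:00–05:15, 06:30–10:00, 11:00–12:15.
Ulrich → UTC: 08:15–09:30, 10:00–10:30, 15:00–15:30.
Nikolai ∩ Bob: 09:45–11:30, 11:45–13:00.
Nikolai ∩ Bob ∩ Chen: (none).
Nikolai ∩ Bob ∩ Chen ∩ Lars: (none).
Nikolai ∩ Bob ∩ Chen ∩ Lars ∩ Ulrich: (none).
Windows ≥ 60 min: (none).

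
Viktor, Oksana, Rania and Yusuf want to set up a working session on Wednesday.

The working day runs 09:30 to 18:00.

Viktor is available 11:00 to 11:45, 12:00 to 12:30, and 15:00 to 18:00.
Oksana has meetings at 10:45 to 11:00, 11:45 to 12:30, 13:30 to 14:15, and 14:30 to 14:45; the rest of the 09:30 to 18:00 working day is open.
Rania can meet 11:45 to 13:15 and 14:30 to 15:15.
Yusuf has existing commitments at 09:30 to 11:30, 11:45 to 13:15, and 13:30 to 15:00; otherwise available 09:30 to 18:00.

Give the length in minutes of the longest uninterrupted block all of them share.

15 minutes

Oksana free within 09:30–18:00: 09:30–10:45, 11:00–11:45, 12:30–13:30, 14:15–14:30, 14:45–18:00.
Yusuf free within 09:30–18:00: 11:30–11:45, 13:15–13:30, 15:00–18:00.
Viktor ∩ Oksana: 11:00–11:45, 15:00–18:00.
Viktor ∩ Oksana ∩ Rania: 15:00–15:15.
Viktor ∩ Oksana ∩ Rania ∩ Yusuf: 15:00–15:15.
Single common window of 15 minutes.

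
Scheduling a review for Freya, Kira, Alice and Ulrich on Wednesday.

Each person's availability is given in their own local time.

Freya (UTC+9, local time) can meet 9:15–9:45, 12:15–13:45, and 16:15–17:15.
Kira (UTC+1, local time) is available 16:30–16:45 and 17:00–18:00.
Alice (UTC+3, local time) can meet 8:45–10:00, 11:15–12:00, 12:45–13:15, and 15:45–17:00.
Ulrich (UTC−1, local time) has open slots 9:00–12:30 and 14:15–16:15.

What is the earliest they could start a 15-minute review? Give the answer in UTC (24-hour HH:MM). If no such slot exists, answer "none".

Freya → UTC: 00:15–00:45, 03:15–04:45, 07:15–08:15.
Kira → UTC: 15:30–15:45, 16:00–17:00.
Alice → UTC: 05:45–07:00, 08:15–09:00, 09:45–10:15, 12:45–14:00.
Ulrich → UTC: 10:00–13:30, 15:15–17:15.
Freya ∩ Kira: (none).
Freya ∩ Kira ∩ Alice: (none).
Freya ∩ Kira ∩ Alice ∩ Ulrich: (none).
Windows ≥ 15 min: (none).

none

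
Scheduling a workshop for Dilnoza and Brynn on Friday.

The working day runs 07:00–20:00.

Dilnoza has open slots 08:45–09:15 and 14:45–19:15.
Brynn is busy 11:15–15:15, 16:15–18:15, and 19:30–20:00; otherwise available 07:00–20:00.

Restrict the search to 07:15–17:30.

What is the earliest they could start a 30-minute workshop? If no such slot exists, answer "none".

Brynn free within 07:00–20:00: 07:00–11:15, 15:15–16:15, 18:15–19:30.
Dilnoza ∩ Brynn: 08:45–09:15, 15:15–16:15, 18:15–19:15.
Restricted to 07:15–17:30: 08:45–09:15, 15:15–16:15.
Windows ≥ 30 min: 08:45–09:15, 15:15–16:15.
Earliest such window starts at 08:45.

08:45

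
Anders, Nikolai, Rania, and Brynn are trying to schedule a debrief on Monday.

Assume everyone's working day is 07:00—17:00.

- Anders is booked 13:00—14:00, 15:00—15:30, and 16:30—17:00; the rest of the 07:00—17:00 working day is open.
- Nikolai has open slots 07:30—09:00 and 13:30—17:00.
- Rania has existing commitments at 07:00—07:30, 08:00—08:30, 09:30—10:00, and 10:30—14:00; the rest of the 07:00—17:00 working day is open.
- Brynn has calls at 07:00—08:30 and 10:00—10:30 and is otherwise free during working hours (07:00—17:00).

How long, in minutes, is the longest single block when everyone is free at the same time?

60 minutes

Anders free within 07:00–17:00: 07:00–13:00, 14:00–15:00, 15:30–16:30.
Rania free within 07:00–17:00: 07:30–08:00, 08:30–09:30, 10:00–10:30, 14:00–17:00.
Brynn free within 07:00–17:00: 08:30–10:00, 10:30–17:00.
Anders ∩ Nikolai: 07:30–09:00, 14:00–15:00, 15:30–16:30.
Anders ∩ Nikolai ∩ Rania: 07:30–08:00, 08:30–09:00, 14:00–15:00, 15:30–16:30.
Anders ∩ Nikolai ∩ Rania ∩ Brynn: 08:30–09:00, 14:00–15:00, 15:30–16:30.
Common window lengths: 30, 60, 60 min; longest is 60.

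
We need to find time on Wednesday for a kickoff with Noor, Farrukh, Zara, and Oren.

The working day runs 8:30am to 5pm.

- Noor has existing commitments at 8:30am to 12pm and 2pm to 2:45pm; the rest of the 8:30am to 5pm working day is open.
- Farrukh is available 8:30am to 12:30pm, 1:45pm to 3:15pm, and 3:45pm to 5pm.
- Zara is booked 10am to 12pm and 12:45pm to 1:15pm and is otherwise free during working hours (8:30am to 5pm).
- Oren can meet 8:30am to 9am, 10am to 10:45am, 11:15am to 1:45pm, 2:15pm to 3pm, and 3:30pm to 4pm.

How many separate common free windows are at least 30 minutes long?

1

Noor free within 08:30–17:00: 12:00–14:00, 14:45–17:00.
Zara free within 08:30–17:00: 08:30–10:00, 12:00–12:45, 13:15–17:00.
Noor ∩ Farrukh: 12:00–12:30, 13:45–14:00, 14:45–15:15, 15:45–17:00.
Noor ∩ Farrukh ∩ Zara: 12:00–12:30, 13:45–14:00, 14:45–15:15, 15:45–17:00.
Noor ∩ Farrukh ∩ Zara ∩ Oren: 12:00–12:30, 14:45–15:00, 15:45–16:00.
Windows ≥ 30 min: 12:00–12:30.
That's 1 window.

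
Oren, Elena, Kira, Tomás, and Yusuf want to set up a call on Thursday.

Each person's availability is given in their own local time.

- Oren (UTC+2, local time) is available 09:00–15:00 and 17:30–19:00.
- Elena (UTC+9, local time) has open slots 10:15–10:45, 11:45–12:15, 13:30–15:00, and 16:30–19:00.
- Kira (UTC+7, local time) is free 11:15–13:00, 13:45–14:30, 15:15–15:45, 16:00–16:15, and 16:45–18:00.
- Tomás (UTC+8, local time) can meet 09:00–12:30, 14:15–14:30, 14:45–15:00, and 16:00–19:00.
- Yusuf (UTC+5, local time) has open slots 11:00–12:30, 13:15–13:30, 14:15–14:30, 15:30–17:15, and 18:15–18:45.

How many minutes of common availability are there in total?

Oren → UTC: 07:00–13:00, 15:30–17:00.
Elena → UTC: 01:15–01:45, 02:45–03:15, 04:30–06:00, 07:30–10:00.
Kira → UTC: 04:15–06:00, 06:45–07:30, 08:15–08:45, 09:00–09:15, 09:45–11:00.
Tomás → UTC: 01:00–04:30, 06:15–06:30, 06:45–07:00, 08:00–11:00.
Yusuf → UTC: 06:00–07:30, 08:15–08:30, 09:15–09:30, 10:30–12:15, 13:15–13:45.
Oren ∩ Elena: 07:30–10:00.
Oren ∩ Elena ∩ Kira: 08:15–08:45, 09:00–09:15, 09:45–10:00.
Oren ∩ Elena ∩ Kira ∩ Tomás: 08:15–08:45, 09:00–09:15, 09:45–10:00.
Oren ∩ Elena ∩ Kira ∩ Tomás ∩ Yusuf: 08:15–08:30.
Total common minutes: 15.

15 minutes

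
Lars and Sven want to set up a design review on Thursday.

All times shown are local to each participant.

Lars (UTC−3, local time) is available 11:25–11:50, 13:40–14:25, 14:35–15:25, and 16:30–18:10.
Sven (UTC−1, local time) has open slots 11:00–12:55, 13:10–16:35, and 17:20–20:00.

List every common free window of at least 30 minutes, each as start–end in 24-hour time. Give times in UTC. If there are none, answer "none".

Lars → UTC: 14:25–14:50, 16:40–17:25, 17:35–18:25, 19:30–21:10.
Sven → UTC: 12:00–13:55, 14:10–17:35, 18:20–21:00.
Lars ∩ Sven: 14:25–14:50, 16:40–17:25, 18:20–18:25, 19:30–21:00.
Windows ≥ 30 min: 16:40–17:25, 19:30–21:00.

16:40–17:25, 19:30–21:00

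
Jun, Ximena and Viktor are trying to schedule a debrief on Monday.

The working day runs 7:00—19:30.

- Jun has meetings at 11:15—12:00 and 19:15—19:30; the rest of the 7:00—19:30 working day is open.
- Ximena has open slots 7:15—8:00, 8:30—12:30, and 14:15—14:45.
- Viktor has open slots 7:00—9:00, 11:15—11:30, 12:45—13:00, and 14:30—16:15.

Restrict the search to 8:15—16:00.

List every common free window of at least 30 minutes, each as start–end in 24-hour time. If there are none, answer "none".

Jun free within 07:00–19:30: 07:00–11:15, 12:00–19:15.
Jun ∩ Ximena: 07:15–08:00, 08:30–11:15, 12:00–12:30, 14:15–14:45.
Jun ∩ Ximena ∩ Viktor: 07:15–08:00, 08:30–09:00, 14:30–14:45.
Restricted to 08:15–16:00: 08:30–09:00, 14:30–14:45.
Windows ≥ 30 min: 08:30–09:00.

08:30–09:00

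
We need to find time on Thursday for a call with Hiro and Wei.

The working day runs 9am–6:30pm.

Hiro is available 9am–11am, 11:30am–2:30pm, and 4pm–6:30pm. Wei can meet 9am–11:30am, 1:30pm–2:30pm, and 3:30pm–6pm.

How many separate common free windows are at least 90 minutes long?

Hiro ∩ Wei: 09:00–11:00, 13:30–14:30, 16:00–18:00.
Windows ≥ 90 min: 09:00–11:00, 16:00–18:00.
That's 2 windows.

2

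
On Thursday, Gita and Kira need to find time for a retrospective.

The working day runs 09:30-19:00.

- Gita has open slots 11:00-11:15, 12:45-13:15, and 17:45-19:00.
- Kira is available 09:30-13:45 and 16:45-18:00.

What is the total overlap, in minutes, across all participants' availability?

Gita ∩ Kira: 11:00–11:15, 12:45–13:15, 17:45–18:00.
Total common minutes: 15 + 30 + 15 = 60.

60 minutes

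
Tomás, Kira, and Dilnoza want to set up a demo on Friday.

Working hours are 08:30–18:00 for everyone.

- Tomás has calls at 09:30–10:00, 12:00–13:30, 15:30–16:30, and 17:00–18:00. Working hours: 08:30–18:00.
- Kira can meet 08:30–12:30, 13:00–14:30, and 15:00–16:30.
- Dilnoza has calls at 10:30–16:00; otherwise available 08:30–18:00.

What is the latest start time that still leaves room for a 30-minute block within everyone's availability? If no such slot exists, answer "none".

Tomás free within 08:30–18:00: 08:30–09:30, 10:00–12:00, 13:30–15:30, 16:30–17:00.
Dilnoza free within 08:30–18:00: 08:30–10:30, 16:00–18:00.
Tomás ∩ Kira: 08:30–09:30, 10:00–12:00, 13:30–14:30, 15:00–15:30.
Tomás ∩ Kira ∩ Dilnoza: 08:30–09:30, 10:00–10:30.
Windows ≥ 30 min: 08:30–09:30, 10:00–10:30.
Latest start in the last window 10:00–10:30 is 10:30 − 30 min = 10:00.

10:00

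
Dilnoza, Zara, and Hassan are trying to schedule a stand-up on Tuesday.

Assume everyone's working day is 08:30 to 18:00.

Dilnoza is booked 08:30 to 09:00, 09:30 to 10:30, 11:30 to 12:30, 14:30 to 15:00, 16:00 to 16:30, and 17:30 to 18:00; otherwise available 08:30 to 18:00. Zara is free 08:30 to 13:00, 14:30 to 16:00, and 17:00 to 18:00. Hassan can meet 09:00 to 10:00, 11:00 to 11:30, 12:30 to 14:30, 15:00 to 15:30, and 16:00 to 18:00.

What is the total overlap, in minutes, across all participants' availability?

Dilnoza free within 08:30–18:00: 09:00–09:30, 10:30–11:30, 12:30–14:30, 15:00–16:00, 16:30–17:30.
Dilnoza ∩ Zara: 09:00–09:30, 10:30–11:30, 12:30–13:00, 15:00–16:00, 17:00–17:30.
Dilnoza ∩ Zara ∩ Hassan: 09:00–09:30, 11:00–11:30, 12:30–13:00, 15:00–15:30, 17:00–17:30.
Total common minutes: 30 + 30 + 30 + 30 + 30 = 150.

150 minutes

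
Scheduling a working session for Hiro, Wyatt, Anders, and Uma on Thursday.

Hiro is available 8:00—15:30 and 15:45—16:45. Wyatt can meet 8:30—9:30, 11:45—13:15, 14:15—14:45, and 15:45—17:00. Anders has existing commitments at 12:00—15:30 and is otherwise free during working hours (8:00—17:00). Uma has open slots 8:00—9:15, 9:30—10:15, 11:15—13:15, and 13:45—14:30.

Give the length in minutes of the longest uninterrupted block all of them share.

45 minutes

Anders free within 08:00–17:00: 08:00–12:00, 15:30–17:00.
Hiro ∩ Wyatt: 08:30–09:30, 11:45–13:15, 14:15–14:45, 15:45–16:45.
Hiro ∩ Wyatt ∩ Anders: 08:30–09:30, 11:45–12:00, 15:45–16:45.
Hiro ∩ Wyatt ∩ Anders ∩ Uma: 08:30–09:15, 11:45–12:00.
Common window lengths: 45, 15 min; longest is 45.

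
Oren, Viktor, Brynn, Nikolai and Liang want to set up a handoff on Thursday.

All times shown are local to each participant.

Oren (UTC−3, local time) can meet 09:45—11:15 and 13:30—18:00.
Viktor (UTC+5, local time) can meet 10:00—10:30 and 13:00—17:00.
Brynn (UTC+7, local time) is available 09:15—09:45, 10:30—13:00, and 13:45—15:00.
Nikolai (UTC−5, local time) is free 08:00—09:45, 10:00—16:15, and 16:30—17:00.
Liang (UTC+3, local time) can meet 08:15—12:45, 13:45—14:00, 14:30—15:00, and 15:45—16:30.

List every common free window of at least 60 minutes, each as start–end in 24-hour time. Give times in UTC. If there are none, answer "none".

none

Oren → UTC: 12:45–14:15, 16:30–21:00.
Viktor → UTC: 05:00–05:30, 08:00–12:00.
Brynn → UTC: 02:15–02:45, 03:30–06:00, 06:45–08:00.
Nikolai → UTC: 13:00–14:45, 15:00–21:15, 21:30–22:00.
Liang → UTC: 05:15–09:45, 10:45–11:00, 11:30–12:00, 12:45–13:30.
Oren ∩ Viktor: (none).
Oren ∩ Viktor ∩ Brynn: (none).
Oren ∩ Viktor ∩ Brynn ∩ Nikolai: (none).
Oren ∩ Viktor ∩ Brynn ∩ Nikolai ∩ Liang: (none).
Windows ≥ 60 min: (none).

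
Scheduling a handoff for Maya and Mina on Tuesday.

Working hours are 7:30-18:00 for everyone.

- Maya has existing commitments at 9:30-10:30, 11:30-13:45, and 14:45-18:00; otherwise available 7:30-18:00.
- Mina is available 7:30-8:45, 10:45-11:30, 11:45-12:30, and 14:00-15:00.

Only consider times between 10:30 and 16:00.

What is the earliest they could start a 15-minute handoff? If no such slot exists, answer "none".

10:45

Maya free within 07:30–18:00: 07:30–09:30, 10:30–11:30, 13:45–14:45.
Maya ∩ Mina: 07:30–08:45, 10:45–11:30, 14:00–14:45.
Restricted to 10:30–16:00: 10:45–11:30, 14:00–14:45.
Windows ≥ 15 min: 10:45–11:30, 14:00–14:45.
Earliest such window starts at 10:45.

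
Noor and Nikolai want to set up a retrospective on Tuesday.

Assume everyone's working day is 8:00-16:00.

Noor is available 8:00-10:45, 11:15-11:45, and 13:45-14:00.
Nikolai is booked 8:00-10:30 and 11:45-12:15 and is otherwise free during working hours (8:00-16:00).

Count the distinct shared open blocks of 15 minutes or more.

Nikolai free within 08:00–16:00: 10:30–11:45, 12:15–16:00.
Noor ∩ Nikolai: 10:30–10:45, 11:15–11:45, 13:45–14:00.
Windows ≥ 15 min: 10:30–10:45, 11:15–11:45, 13:45–14:00.
That's 3 windows.

3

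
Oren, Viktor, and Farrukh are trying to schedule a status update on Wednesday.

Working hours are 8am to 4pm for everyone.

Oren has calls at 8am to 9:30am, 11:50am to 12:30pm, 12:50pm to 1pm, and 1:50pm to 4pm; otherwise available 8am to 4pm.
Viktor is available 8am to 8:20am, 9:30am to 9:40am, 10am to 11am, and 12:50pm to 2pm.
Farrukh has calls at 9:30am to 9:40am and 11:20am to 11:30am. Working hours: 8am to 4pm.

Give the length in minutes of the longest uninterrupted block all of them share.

60 minutes

Oren free within 08:00–16:00: 09:30–11:50, 12:30–12:50, 13:00–13:50.
Farrukh free within 08:00–16:00: 08:00–09:30, 09:40–11:20, 11:30–16:00.
Oren ∩ Viktor: 09:30–09:40, 10:00–11:00, 13:00–13:50.
Oren ∩ Viktor ∩ Farrukh: 10:00–11:00, 13:00–13:50.
Common window lengths: 60, 50 min; longest is 60.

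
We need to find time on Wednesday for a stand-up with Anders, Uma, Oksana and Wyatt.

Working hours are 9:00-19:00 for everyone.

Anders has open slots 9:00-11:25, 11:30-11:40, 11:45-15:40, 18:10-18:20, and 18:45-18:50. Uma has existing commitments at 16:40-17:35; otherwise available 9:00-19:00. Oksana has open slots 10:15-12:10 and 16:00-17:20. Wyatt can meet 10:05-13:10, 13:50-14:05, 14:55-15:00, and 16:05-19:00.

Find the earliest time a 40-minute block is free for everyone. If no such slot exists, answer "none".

10:15

Uma free within 09:00–19:00: 09:00–16:40, 17:35–19:00.
Anders ∩ Uma: 09:00–11:25, 11:30–11:40, 11:45–15:40, 18:10–18:20, 18:45–18:50.
Anders ∩ Uma ∩ Oksana: 10:15–11:25, 11:30–11:40, 11:45–12:10.
Anders ∩ Uma ∩ Oksana ∩ Wyatt: 10:15–11:25, 11:30–11:40, 11:45–12:10.
Windows ≥ 40 min: 10:15–11:25.
Earliest such window starts at 10:15.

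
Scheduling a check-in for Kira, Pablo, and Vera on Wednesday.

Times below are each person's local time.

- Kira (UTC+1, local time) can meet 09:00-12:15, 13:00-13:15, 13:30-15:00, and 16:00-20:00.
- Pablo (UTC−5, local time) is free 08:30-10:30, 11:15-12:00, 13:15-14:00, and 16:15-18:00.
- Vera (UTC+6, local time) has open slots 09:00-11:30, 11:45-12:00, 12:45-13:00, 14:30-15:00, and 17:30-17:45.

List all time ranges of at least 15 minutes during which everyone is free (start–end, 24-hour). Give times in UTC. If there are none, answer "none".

Kira → UTC: 08:00–11:15, 12:00–12:15, 12:30–14:00, 15:00–19:00.
Pablo → UTC: 13:30–15:30, 16:15–17:00, 18:15–19:00, 21:15–23:00.
Vera → UTC: 03:00–05:30, 05:45–06:00, 06:45–07:00, 08:30–09:00, 11:30–11:45.
Kira ∩ Pablo: 13:30–14:00, 15:00–15:30, 16:15–17:00, 18:15–19:00.
Kira ∩ Pablo ∩ Vera: (none).
Windows ≥ 15 min: (none).

none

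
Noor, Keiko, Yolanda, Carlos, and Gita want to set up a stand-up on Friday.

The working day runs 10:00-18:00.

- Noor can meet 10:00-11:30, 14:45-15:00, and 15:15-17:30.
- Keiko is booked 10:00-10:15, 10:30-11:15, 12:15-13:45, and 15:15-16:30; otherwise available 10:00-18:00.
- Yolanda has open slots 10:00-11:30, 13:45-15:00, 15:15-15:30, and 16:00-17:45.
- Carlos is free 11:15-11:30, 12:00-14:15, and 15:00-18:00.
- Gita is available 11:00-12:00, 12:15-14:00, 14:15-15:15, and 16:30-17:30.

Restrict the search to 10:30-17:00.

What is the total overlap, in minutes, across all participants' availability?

Keiko free within 10:00–18:00: 10:15–10:30, 11:15–12:15, 13:45–15:15, 16:30–18:00.
Noor ∩ Keiko: 10:15–10:30, 11:15–11:30, 14:45–15:00, 16:30–17:30.
Noor ∩ Keiko ∩ Yolanda: 10:15–10:30, 11:15–11:30, 14:45–15:00, 16:30–17:30.
Noor ∩ Keiko ∩ Yolanda ∩ Carlos: 11:15–11:30, 16:30–17:30.
Noor ∩ Keiko ∩ Yolanda ∩ Carlos ∩ Gita: 11:15–11:30, 16:30–17:30.
Restricted to 10:30–17:00: 11:15–11:30, 16:30–17:00.
Total common minutes: 15 + 30 = 45.

45 minutes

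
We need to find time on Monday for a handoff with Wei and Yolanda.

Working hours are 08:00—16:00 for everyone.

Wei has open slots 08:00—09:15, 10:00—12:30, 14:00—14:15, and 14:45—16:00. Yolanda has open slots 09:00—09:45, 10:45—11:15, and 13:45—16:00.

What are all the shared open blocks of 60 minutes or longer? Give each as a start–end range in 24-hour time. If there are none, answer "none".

14:45–16:00

Wei ∩ Yolanda: 09:00–09:15, 10:45–11:15, 14:00–14:15, 14:45–16:00.
Windows ≥ 60 min: 14:45–16:00.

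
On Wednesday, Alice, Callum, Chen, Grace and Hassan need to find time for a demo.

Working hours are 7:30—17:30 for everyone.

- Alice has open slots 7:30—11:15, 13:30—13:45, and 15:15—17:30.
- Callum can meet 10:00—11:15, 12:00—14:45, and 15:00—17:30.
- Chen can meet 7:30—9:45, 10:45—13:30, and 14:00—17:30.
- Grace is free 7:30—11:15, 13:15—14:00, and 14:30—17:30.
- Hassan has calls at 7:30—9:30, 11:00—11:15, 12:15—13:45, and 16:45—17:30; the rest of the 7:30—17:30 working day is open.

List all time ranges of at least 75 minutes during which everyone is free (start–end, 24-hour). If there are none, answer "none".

Hassan free within 07:30–17:30: 09:30–11:00, 11:15–12:15, 13:45–16:45.
Alice ∩ Callum: 10:00–11:15, 13:30–13:45, 15:15–17:30.
Alice ∩ Callum ∩ Chen: 10:45–11:15, 15:15–17:30.
Alice ∩ Callum ∩ Chen ∩ Grace: 10:45–11:15, 15:15–17:30.
Alice ∩ Callum ∩ Chen ∩ Grace ∩ Hassan: 10:45–11:00, 15:15–16:45.
Windows ≥ 75 min: 15:15–16:45.

15:15–16:45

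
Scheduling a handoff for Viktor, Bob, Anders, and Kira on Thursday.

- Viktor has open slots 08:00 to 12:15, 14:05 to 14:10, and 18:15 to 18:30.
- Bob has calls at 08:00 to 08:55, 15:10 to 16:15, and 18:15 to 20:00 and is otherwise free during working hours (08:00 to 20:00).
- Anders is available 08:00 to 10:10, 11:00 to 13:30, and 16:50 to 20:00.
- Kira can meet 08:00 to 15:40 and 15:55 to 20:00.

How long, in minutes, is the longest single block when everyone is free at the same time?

75 minutes

Bob free within 08:00–20:00: 08:55–15:10, 16:15–18:15.
Viktor ∩ Bob: 08:55–12:15, 14:05–14:10.
Viktor ∩ Bob ∩ Anders: 08:55–10:10, 11:00–12:15.
Viktor ∩ Bob ∩ Anders ∩ Kira: 08:55–10:10, 11:00–12:15.
Common window lengths: 75, 75 min; longest is 75.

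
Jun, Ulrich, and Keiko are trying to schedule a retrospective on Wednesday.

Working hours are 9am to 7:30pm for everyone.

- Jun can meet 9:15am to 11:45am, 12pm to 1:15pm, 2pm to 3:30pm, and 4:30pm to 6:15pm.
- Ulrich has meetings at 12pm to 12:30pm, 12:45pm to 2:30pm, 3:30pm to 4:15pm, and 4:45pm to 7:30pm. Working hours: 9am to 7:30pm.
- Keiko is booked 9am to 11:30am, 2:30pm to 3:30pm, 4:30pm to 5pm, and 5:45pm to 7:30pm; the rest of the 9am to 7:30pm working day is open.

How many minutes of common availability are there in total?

30 minutes

Ulrich free within 09:00–19:30: 09:00–12:00, 12:30–12:45, 14:30–15:30, 16:15–16:45.
Keiko free within 09:00–19:30: 11:30–14:30, 15:30–16:30, 17:00–17:45.
Jun ∩ Ulrich: 09:15–11:45, 12:30–12:45, 14:30–15:30, 16:30–16:45.
Jun ∩ Ulrich ∩ Keiko: 11:30–11:45, 12:30–12:45.
Total common minutes: 15 + 15 = 30.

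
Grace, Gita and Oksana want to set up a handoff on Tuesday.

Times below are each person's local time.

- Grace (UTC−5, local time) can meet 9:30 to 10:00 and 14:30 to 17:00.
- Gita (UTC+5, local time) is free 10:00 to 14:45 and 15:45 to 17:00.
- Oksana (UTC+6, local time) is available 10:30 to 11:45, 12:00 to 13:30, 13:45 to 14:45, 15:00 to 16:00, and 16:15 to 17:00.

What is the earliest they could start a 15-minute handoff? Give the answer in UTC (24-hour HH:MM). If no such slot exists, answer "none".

Grace → UTC: 14:30–15:00, 19:30–22:00.
Gita → UTC: 05:00–09:45, 10:45–12:00.
Oksana → UTC: 04:30–05:45, 06:00–07:30, 07:45–08:45, 09:00–10:00, 10:15–11:00.
Grace ∩ Gita: (none).
Grace ∩ Gita ∩ Oksana: (none).
Windows ≥ 15 min: (none).

none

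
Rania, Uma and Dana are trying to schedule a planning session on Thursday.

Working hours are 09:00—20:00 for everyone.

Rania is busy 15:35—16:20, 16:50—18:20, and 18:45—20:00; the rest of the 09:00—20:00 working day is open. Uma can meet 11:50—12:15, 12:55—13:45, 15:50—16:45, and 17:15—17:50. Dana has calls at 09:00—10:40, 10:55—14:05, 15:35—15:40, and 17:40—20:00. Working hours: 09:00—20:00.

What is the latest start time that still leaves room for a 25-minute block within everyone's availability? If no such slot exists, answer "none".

16:20

Rania free within 09:00–20:00: 09:00–15:35, 16:20–16:50, 18:20–18:45.
Dana free within 09:00–20:00: 10:40–10:55, 14:05–15:35, 15:40–17:40.
Rania ∩ Uma: 11:50–12:15, 12:55–13:45, 16:20–16:45.
Rania ∩ Uma ∩ Dana: 16:20–16:45.
Windows ≥ 25 min: 16:20–16:45.
Latest start in the last window 16:20–16:45 is 16:45 − 25 min = 16:20.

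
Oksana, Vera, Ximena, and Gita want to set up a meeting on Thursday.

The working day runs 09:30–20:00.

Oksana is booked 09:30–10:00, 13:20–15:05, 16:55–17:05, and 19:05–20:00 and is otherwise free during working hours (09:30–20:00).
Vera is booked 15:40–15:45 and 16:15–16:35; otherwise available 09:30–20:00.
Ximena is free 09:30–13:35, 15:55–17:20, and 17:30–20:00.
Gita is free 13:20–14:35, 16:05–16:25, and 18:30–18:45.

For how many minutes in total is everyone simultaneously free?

Oksana free within 09:30–20:00: 10:00–13:20, 15:05–16:55, 17:05–19:05.
Vera free within 09:30–20:00: 09:30–15:40, 15:45–16:15, 16:35–20:00.
Oksana ∩ Vera: 10:00–13:20, 15:05–15:40, 15:45–16:15, 16:35–16:55, 17:05–19:05.
Oksana ∩ Vera ∩ Ximena: 10:00–13:20, 15:55–16:15, 16:35–16:55, 17:05–17:20, 17:30–19:05.
Oksana ∩ Vera ∩ Ximena ∩ Gita: 16:05–16:15, 18:30–18:45.
Total common minutes: 10 + 15 = 25.

25 minutes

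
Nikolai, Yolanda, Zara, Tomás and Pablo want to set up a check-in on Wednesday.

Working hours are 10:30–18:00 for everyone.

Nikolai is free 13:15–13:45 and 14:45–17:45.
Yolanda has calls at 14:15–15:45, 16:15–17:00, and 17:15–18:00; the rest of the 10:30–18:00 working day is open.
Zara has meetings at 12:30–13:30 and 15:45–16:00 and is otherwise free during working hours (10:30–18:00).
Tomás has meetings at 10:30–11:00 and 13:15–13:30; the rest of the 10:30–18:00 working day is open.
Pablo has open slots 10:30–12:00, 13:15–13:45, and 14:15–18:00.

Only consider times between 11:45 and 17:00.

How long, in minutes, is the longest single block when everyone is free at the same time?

15 minutes

Yolanda free within 10:30–18:00: 10:30–14:15, 15:45–16:15, 17:00–17:15.
Zara free within 10:30–18:00: 10:30–12:30, 13:30–15:45, 16:00–18:00.
Tomás free within 10:30–18:00: 11:00–13:15, 13:30–18:00.
Nikolai ∩ Yolanda: 13:15–13:45, 15:45–16:15, 17:00–17:15.
Nikolai ∩ Yolanda ∩ Zara: 13:30–13:45, 16:00–16:15, 17:00–17:15.
Nikolai ∩ Yolanda ∩ Zara ∩ Tomás: 13:30–13:45, 16:00–16:15, 17:00–17:15.
Nikolai ∩ Yolanda ∩ Zara ∩ Tomás ∩ Pablo: 13:30–13:45, 16:00–16:15, 17:00–17:15.
Restricted to 11:45–17:00: 13:30–13:45, 16:00–16:15.
Common window lengths: 15, 15 min; longest is 15.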